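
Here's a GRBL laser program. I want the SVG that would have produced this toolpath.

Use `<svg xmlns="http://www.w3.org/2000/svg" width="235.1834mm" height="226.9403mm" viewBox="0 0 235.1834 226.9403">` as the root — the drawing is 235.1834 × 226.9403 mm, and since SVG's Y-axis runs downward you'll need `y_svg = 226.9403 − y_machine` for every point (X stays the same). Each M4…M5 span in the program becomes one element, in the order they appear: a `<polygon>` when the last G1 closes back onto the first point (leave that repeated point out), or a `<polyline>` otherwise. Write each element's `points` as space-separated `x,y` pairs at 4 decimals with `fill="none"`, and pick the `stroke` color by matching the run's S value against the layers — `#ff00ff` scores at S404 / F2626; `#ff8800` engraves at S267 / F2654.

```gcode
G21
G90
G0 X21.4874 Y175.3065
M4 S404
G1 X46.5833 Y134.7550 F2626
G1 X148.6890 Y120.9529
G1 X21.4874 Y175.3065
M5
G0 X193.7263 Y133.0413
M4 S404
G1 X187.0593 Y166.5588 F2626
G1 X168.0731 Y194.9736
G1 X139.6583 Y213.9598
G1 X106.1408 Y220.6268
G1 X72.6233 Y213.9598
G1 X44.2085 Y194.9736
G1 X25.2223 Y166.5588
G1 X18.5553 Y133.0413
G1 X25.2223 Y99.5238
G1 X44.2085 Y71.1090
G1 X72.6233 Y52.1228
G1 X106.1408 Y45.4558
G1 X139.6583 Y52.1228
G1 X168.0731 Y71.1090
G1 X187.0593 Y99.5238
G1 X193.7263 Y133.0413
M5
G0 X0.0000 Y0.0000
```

Each laser-on run becomes one SVG element. Flip Y back into SVG space with y_svg = 226.9403 − y_machine. Every run uses S404, so all elements get stroke `#ff00ff` (score).

Run 1: The run returns to its start, so emit a `<polygon>` with points (Y-flipped): 21.4874,51.6338 46.5833,92.1853 148.6890,105.9874.

Run 2: The run returns to its start, so emit a `<polygon>` with points (Y-flipped): 193.7263,93.8990 187.0593,60.3815 168.0731,31.9667 139.6583,12.9805 106.1408,6.3135 72.6233,12.9805 44.2085,31.9667 25.2223,60.3815 18.5553,93.8990 25.2223,127.4165 44.2085,155.8313 72.6233,174.8175 106.1408,181.4845 139.6583,174.8175 168.0731,155.8313 187.0593,127.4165.

<svg xmlns="http://www.w3.org/2000/svg" width="235.1834mm" height="226.9403mm" viewBox="0 0 235.1834 226.9403">
  <polygon points="21.4874,51.6338 46.5833,92.1853 148.6890,105.9874" fill="none" stroke="#ff00ff"/>
  <polygon points="193.7263,93.8990 187.0593,60.3815 168.0731,31.9667 139.6583,12.9805 106.1408,6.3135 72.6233,12.9805 44.2085,31.9667 25.2223,60.3815 18.5553,93.8990 25.2223,127.4165 44.2085,155.8313 72.6233,174.8175 106.1408,181.4845 139.6583,174.8175 168.0731,155.8313 187.0593,127.4165" fill="none" stroke="#ff00ff"/>
</svg>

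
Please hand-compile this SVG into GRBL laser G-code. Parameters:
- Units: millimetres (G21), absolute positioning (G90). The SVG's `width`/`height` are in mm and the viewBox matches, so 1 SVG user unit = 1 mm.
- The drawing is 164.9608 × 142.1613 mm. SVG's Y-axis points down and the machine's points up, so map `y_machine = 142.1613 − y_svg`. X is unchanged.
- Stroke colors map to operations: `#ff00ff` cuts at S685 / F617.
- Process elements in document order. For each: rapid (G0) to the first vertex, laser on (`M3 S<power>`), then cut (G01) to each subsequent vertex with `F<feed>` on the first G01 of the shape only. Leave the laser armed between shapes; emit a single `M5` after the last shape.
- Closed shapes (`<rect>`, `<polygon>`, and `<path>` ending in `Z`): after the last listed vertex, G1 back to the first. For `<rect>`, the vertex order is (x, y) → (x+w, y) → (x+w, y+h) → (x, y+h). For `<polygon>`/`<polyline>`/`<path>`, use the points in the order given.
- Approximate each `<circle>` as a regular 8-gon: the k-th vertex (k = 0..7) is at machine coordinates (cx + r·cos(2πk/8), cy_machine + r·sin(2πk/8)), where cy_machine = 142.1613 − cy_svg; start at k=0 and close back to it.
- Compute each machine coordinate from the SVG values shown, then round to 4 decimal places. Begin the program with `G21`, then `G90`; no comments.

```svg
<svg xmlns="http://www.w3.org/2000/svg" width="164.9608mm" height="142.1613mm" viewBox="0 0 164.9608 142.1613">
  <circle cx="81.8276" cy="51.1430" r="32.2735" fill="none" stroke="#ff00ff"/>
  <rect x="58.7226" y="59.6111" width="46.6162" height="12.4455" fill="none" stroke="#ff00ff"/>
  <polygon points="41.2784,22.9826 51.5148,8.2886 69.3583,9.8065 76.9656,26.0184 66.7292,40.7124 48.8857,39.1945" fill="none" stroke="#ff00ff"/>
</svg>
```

G21
G90
G0 X114.1011 Y91.0183
M3 S685
G01 X104.6484 Y113.8391 F617
G01 X81.8276 Y123.2918
G01 X59.0068 Y113.8391
G01 X49.5541 Y91.0183
G01 X59.0068 Y68.1975
G01 X81.8276 Y58.7448
G01 X104.6484 Y68.1975
G01 X114.1011 Y91.0183
G0 X58.7226 Y82.5502
M3 S685
G01 X105.3388 Y82.5502 F617
G01 X105.3388 Y70.1047
G01 X58.7226 Y70.1047
G01 X58.7226 Y82.5502
G0 X41.2784 Y119.1787
M3 S685
G01 X51.5148 Y133.8727 F617
G01 X69.3583 Y132.3548
G01 X76.9656 Y116.1429
G01 X66.7292 Y101.4489
G01 X48.8857 Y102.9668
G01 X41.2784 Y119.1787
M5

viewBox `0 0 164.9608 142.1613` with mm width/height → 1 unit = 1 mm. Flip: y_m = 142.1613 − y_svg.

**Shape 1** — `<circle>` circle, stroke `#ff00ff` → cut (S685, F617). Machine vertices: (114.1011,91.0183) → (104.6484,113.8391) → (81.8276,123.2918) → (59.0068,113.8391) → (49.5541,91.0183) → (59.0068,68.1975) → (81.8276,58.7448) → (104.6484,68.1975) → (114.1011,91.0183). Closed: final G1 returns to the first vertex.

**Shape 2** — `<rect>` rectangle, stroke `#ff00ff` → cut (S685, F617). Machine vertices: (58.7226,82.5502) → (105.3388,82.5502) → (105.3388,70.1047) → (58.7226,70.1047) → (58.7226,82.5502). Closed: final G1 returns to the first vertex.

**Shape 3** — `<polygon>` regular polygon, stroke `#ff00ff` → cut (S685, F617). Machine vertices: (41.2784,119.1787) → (51.5148,133.8727) → (69.3583,132.3548) → (76.9656,116.1429) → (66.7292,101.4489) → (48.8857,102.9668) → (41.2784,119.1787). Closed: final G1 returns to the first vertex.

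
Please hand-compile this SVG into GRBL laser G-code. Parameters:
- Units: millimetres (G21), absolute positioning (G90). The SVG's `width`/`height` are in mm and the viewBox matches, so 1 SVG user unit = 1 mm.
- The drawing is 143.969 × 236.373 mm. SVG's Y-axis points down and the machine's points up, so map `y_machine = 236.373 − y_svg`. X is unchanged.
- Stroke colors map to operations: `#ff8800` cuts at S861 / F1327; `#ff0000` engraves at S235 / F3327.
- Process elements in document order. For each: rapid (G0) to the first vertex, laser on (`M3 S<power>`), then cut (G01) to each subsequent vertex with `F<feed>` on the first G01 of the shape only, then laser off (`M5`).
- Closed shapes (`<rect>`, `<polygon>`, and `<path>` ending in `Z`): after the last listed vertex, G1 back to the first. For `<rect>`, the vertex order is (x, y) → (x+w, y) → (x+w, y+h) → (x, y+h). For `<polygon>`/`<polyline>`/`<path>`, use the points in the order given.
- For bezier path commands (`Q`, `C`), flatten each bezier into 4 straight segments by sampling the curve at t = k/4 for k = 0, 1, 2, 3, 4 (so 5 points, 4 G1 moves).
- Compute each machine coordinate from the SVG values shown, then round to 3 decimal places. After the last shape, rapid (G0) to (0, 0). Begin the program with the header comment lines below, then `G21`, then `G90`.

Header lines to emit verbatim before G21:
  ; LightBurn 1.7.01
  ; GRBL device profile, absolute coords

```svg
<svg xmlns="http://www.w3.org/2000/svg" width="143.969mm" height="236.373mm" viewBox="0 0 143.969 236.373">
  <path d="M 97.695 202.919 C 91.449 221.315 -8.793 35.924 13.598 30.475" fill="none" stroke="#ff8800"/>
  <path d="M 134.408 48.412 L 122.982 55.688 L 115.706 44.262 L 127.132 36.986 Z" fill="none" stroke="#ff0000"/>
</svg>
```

; LightBurn 1.7.01
; GRBL device profile, absolute coords
G21
G90
G0 X97.695 Y33.454
M3 S861
G01 X78.771 Y51.871 F1327
G01 X44.908 Y110.734
G01 X16.414 Y174.068
G01 X13.598 Y205.898
M5
G0 X134.408 Y187.961
M3 S235
G01 X122.982 Y180.685 F3327
G01 X115.706 Y192.111
G01 X127.132 Y199.387
G01 X134.408 Y187.961
M5
G0 X0.000 Y0.000

Since the viewBox matches the mm dimensions, user units are millimetres directly. The only transform is the Y-flip y_m = 236.373 − y_svg.

Shape 1 is a cubic bezier drawn with `<path>`. Its stroke #ff8800 means cut at S861, F1327. After flipping Y the toolpath is (97.695,33.454) → (78.771,51.871) → (44.908,110.734) → (16.414,174.068) → (13.598,205.898).

Shape 2 is a regular polygon drawn with `<path>`. Its stroke #ff0000 means engrave at S235, F3327. After flipping Y the toolpath is (134.408,187.961) → (122.982,180.685) → (115.706,192.111) → (127.132,199.387) → (134.408,187.961), returning to the start.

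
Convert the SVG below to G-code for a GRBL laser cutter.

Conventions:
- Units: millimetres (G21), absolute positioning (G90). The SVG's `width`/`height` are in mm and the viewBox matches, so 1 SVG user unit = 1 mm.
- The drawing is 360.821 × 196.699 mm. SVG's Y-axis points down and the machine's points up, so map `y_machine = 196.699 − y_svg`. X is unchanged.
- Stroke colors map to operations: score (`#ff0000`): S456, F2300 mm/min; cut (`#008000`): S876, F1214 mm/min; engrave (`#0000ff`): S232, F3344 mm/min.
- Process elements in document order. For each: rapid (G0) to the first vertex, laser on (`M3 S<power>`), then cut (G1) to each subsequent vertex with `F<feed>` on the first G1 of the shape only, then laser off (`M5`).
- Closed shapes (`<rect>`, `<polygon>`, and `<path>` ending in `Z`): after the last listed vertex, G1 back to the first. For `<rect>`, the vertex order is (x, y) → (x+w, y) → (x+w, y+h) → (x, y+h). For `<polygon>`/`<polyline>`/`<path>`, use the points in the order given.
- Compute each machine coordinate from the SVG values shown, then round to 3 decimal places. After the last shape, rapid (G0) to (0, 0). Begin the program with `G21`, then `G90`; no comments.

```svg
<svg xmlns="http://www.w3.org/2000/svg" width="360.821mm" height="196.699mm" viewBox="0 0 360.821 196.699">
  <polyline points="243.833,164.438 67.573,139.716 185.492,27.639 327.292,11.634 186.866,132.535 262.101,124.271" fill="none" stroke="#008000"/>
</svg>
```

G21
G90
G0 X243.833 Y32.261
M3 S876
G1 X67.573 Y56.983 F1214
G1 X185.492 Y169.060
G1 X327.292 Y185.065
G1 X186.866 Y64.164
G1 X262.101 Y72.428
M5
G0 X0.000 Y0.000

1 u = 1 mm; y_m = 196.699 − y.

[1] `<polyline>` open polyline, #008000→cut S876 F1214: (243.833,32.261) → (67.573,56.983) → (185.492,169.060) → (327.292,185.065) → (186.866,64.164) → (262.101,72.428)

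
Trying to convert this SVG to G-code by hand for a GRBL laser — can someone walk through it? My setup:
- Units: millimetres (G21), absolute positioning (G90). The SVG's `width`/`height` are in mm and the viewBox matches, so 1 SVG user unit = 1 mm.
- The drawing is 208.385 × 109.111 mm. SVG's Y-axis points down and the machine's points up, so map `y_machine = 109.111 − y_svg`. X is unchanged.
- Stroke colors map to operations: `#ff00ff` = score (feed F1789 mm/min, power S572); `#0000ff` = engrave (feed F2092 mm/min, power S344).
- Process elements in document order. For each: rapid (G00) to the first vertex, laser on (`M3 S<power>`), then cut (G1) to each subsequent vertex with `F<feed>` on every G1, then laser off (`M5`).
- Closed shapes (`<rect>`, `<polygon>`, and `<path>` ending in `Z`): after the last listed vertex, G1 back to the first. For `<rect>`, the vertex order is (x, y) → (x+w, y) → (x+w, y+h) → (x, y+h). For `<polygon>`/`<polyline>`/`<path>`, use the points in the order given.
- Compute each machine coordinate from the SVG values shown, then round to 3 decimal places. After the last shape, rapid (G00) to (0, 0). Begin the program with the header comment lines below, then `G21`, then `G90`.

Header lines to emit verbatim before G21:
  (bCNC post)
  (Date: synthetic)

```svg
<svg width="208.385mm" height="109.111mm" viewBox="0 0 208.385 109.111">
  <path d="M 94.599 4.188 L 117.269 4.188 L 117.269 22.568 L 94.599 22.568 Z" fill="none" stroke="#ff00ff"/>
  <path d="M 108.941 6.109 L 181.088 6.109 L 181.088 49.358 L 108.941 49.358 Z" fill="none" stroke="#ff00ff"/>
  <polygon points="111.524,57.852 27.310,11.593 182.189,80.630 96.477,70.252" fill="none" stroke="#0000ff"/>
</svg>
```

viewBox `0 0 208.385 109.111` with mm width/height → 1 unit = 1 mm. Flip: y_m = 109.111 − y_svg.

**Shape 1** — `<path>` rectangle, stroke `#ff00ff` → score (S572, F1789). Machine vertices: (94.599,104.923) → (117.269,104.923) → (117.269,86.543) → (94.599,86.543) → (94.599,104.923). Closed: final G1 returns to the first vertex.

**Shape 2** — `<path>` rectangle, stroke `#ff00ff` → score (S572, F1789). Machine vertices: (108.941,103.002) → (181.088,103.002) → (181.088,59.753) → (108.941,59.753) → (108.941,103.002). Closed: final G1 returns to the first vertex.

**Shape 3** — `<polygon>` closed polygon, stroke `#0000ff` → engrave (S344, F2092). Machine vertices: (111.524,51.259) → (27.310,97.518) → (182.189,28.481) → (96.477,38.859) → (111.524,51.259). Closed: final G1 returns to the first vertex.

(bCNC post)
(Date: synthetic)
G21
G90
G00 X94.599 Y104.923
M3 S572
G1 X117.269 Y104.923 F1789
G1 X117.269 Y86.543 F1789
G1 X94.599 Y86.543 F1789
G1 X94.599 Y104.923 F1789
M5
G00 X108.941 Y103.002
M3 S572
G1 X181.088 Y103.002 F1789
G1 X181.088 Y59.753 F1789
G1 X108.941 Y59.753 F1789
G1 X108.941 Y103.002 F1789
M5
G00 X111.524 Y51.259
M3 S344
G1 X27.310 Y97.518 F2092
G1 X182.189 Y28.481 F2092
G1 X96.477 Y38.859 F2092
G1 X111.524 Y51.259 F2092
M5
G00 X0.000 Y0.000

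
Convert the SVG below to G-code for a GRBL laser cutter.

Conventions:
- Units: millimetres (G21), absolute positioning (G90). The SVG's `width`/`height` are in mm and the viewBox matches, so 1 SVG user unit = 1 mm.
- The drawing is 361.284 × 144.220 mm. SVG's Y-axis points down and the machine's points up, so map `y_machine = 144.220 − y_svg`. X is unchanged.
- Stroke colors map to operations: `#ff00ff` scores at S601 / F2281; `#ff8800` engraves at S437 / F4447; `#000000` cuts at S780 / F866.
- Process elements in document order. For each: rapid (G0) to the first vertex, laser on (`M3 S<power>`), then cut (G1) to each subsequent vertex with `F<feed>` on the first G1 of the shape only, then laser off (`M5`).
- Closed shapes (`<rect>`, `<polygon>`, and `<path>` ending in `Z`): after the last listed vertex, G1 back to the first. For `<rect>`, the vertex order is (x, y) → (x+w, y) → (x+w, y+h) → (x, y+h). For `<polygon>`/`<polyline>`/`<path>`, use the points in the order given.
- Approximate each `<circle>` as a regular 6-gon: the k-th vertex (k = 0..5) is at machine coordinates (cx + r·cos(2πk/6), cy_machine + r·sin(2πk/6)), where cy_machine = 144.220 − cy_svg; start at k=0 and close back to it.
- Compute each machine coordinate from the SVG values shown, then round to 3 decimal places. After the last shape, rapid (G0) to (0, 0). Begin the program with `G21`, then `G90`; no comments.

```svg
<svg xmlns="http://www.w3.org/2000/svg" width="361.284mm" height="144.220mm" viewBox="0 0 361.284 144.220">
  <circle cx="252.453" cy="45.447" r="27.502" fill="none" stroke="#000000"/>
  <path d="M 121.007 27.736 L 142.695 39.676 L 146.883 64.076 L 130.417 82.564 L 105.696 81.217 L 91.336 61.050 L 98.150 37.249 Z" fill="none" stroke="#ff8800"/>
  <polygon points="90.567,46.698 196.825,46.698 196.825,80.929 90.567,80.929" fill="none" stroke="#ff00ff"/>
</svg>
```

G21
G90
G0 X279.955 Y98.773
M3 S780
G1 X266.204 Y122.590 F866
G1 X238.702 Y122.590
G1 X224.951 Y98.773
G1 X238.702 Y74.956
G1 X266.204 Y74.956
G1 X279.955 Y98.773
M5
G0 X121.007 Y116.484
M3 S437
G1 X142.695 Y104.544 F4447
G1 X146.883 Y80.144
G1 X130.417 Y61.656
G1 X105.696 Y63.003
G1 X91.336 Y83.170
G1 X98.150 Y106.971
G1 X121.007 Y116.484
M5
G0 X90.567 Y97.522
M3 S601
G1 X196.825 Y97.522 F2281
G1 X196.825 Y63.291
G1 X90.567 Y63.291
G1 X90.567 Y97.522
M5
G0 X0.000 Y0.000

Since the viewBox matches the mm dimensions, user units are millimetres directly. The only transform is the Y-flip y_m = 144.220 − y_svg.

Shape 1 is a circle drawn with `<circle>`. Its stroke #000000 means cut at S780, F866. After flipping Y the toolpath is (279.955,98.773) → (266.204,122.590) → (238.702,122.590) → (224.951,98.773) → (238.702,74.956) → (266.204,74.956) → (279.955,98.773), returning to the start.

Shape 2 is a regular polygon drawn with `<path>`. Its stroke #ff8800 means engrave at S437, F4447. After flipping Y the toolpath is (121.007,116.484) → (142.695,104.544) → (146.883,80.144) → (130.417,61.656) → (105.696,63.003) → (91.336,83.170) → (98.150,106.971) → (121.007,116.484), returning to the start.

Shape 3 is a rectangle drawn with `<polygon>`. Its stroke #ff00ff means score at S601, F2281. After flipping Y the toolpath is (90.567,97.522) → (196.825,97.522) → (196.825,63.291) → (90.567,63.291) → (90.567,97.522), returning to the start.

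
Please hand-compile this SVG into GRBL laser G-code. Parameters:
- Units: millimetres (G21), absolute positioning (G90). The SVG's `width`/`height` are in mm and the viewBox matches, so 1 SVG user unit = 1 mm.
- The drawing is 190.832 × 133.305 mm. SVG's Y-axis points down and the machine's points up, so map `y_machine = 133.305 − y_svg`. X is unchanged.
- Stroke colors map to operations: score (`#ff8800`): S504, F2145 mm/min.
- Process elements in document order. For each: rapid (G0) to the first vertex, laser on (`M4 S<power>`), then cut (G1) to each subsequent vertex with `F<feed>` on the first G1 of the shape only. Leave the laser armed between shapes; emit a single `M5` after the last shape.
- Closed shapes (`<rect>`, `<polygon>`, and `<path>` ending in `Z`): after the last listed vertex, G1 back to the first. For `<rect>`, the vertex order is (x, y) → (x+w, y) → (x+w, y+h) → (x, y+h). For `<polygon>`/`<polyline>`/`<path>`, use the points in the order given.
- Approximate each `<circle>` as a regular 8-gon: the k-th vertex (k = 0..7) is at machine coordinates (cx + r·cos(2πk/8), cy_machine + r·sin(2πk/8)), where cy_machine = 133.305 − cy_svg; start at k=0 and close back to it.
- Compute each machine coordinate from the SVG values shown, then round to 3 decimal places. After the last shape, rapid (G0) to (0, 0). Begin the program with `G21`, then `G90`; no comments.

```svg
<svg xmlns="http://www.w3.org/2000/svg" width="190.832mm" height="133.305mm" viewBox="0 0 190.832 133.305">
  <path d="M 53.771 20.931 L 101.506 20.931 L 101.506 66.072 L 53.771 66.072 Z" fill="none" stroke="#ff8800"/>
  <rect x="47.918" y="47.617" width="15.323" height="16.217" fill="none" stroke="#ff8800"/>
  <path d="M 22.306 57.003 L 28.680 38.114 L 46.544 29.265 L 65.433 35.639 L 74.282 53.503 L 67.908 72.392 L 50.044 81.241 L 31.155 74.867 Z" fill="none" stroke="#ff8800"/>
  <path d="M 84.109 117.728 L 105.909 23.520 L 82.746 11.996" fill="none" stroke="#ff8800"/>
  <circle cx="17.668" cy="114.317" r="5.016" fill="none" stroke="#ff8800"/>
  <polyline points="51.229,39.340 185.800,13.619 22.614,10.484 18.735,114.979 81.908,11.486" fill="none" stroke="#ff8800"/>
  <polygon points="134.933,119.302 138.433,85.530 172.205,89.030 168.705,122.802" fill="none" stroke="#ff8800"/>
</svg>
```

G21
G90
G0 X53.771 Y112.374
M4 S504
G1 X101.506 Y112.374 F2145
G1 X101.506 Y67.233
G1 X53.771 Y67.233
G1 X53.771 Y112.374
G0 X47.918 Y85.688
M4 S504
G1 X63.241 Y85.688 F2145
G1 X63.241 Y69.471
G1 X47.918 Y69.471
G1 X47.918 Y85.688
G0 X22.306 Y76.302
M4 S504
G1 X28.680 Y95.191 F2145
G1 X46.544 Y104.040
G1 X65.433 Y97.666
G1 X74.282 Y79.802
G1 X67.908 Y60.913
G1 X50.044 Y52.064
G1 X31.155 Y58.438
G1 X22.306 Y76.302
G0 X84.109 Y15.577
M4 S504
G1 X105.909 Y109.785 F2145
G1 X82.746 Y121.309
G0 X22.684 Y18.988
M4 S504
G1 X21.215 Y22.535 F2145
G1 X17.668 Y24.004
G1 X14.121 Y22.535
G1 X12.652 Y18.988
G1 X14.121 Y15.441
G1 X17.668 Y13.972
G1 X21.215 Y15.441
G1 X22.684 Y18.988
G0 X51.229 Y93.965
M4 S504
G1 X185.800 Y119.686 F2145
G1 X22.614 Y122.821
G1 X18.735 Y18.326
G1 X81.908 Y121.819
G0 X134.933 Y14.003
M4 S504
G1 X138.433 Y47.775 F2145
G1 X172.205 Y44.275
G1 X168.705 Y10.503
G1 X134.933 Y14.003
M5
G0 X0.000 Y0.000

viewBox `0 0 190.832 133.305` with mm width/height → 1 unit = 1 mm. Flip: y_m = 133.305 − y_svg.

**Shape 1** — `<path>` rectangle, stroke `#ff8800` → score (S504, F2145). Machine vertices: (53.771,112.374) → (101.506,112.374) → (101.506,67.233) → (53.771,67.233) → (53.771,112.374). Closed: final G1 returns to the first vertex.

**Shape 2** — `<rect>` rectangle, stroke `#ff8800` → score (S504, F2145). Machine vertices: (47.918,85.688) → (63.241,85.688) → (63.241,69.471) → (47.918,69.471) → (47.918,85.688). Closed: final G1 returns to the first vertex.

**Shape 3** — `<path>` regular polygon, stroke `#ff8800` → score (S504, F2145). Machine vertices: (22.306,76.302) → (28.680,95.191) → (46.544,104.040) → (65.433,97.666) → (74.282,79.802) → (67.908,60.913) → (50.044,52.064) → (31.155,58.438) → (22.306,76.302). Closed: final G1 returns to the first vertex.

**Shape 4** — `<path>` open polyline, stroke `#ff8800` → score (S504, F2145). Machine vertices: (84.109,15.577) → (105.909,109.785) → (82.746,121.309). Open path.

**Shape 5** — `<circle>` circle, stroke `#ff8800` → score (S504, F2145). Machine vertices: (22.684,18.988) → (21.215,22.535) → (17.668,24.004) → (14.121,22.535) → (12.652,18.988) → (14.121,15.441) → (17.668,13.972) → (21.215,15.441) → (22.684,18.988). Closed: final G1 returns to the first vertex.

**Shape 6** — `<polyline>` open polyline, stroke `#ff8800` → score (S504, F2145). Machine vertices: (51.229,93.965) → (185.800,119.686) → (22.614,122.821) → (18.735,18.326) → (81.908,121.819). Open path.

**Shape 7** — `<polygon>` regular polygon, stroke `#ff8800` → score (S504, F2145). Machine vertices: (134.933,14.003) → (138.433,47.775) → (172.205,44.275) → (168.705,10.503) → (134.933,14.003). Closed: final G1 returns to the first vertex.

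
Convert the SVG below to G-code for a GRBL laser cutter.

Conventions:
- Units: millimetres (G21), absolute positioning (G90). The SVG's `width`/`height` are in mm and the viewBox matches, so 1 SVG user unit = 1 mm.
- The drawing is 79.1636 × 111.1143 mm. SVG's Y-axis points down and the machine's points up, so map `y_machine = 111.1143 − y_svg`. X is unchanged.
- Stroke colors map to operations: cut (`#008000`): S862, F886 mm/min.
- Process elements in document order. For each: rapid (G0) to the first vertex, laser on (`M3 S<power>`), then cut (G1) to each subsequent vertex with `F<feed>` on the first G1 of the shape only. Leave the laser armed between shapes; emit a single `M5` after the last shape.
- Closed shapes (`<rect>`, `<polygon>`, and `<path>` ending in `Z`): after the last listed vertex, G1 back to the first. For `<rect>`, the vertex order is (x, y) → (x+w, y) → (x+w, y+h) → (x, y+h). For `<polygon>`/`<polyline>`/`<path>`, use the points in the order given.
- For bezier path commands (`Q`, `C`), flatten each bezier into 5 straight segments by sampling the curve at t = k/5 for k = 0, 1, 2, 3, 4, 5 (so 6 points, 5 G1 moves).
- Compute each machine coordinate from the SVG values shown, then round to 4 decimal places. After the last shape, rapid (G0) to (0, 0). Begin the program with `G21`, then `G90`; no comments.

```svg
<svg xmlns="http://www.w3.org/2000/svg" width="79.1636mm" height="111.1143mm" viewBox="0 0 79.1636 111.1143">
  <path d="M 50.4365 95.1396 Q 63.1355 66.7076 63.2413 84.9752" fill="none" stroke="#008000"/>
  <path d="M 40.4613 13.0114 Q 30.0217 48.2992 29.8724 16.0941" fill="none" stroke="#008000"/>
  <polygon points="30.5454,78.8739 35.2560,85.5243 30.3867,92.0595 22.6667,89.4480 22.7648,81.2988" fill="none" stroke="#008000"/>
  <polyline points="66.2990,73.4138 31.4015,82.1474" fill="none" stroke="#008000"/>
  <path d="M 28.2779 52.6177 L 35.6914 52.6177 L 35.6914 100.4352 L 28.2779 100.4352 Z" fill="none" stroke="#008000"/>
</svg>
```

G21
G90
G0 X50.4365 Y15.9747
M3 S862
G1 X55.0124 Y25.4795 F886
G1 X58.5808 Y31.2484
G1 X61.1417 Y33.2812
G1 X62.6953 Y31.5782
G1 X63.2413 Y26.1391
G0 X40.4613 Y98.1029
M3 S862
G1 X36.6971 Y86.6875 F886
G1 X33.7561 Y80.6715
G1 X31.6383 Y80.0550
G1 X30.3437 Y84.8379
G1 X29.8724 Y95.0202
G0 X30.5454 Y32.2404
M3 S862
G1 X35.2560 Y25.5900 F886
G1 X30.3867 Y19.0548
G1 X22.6667 Y21.6663
G1 X22.7648 Y29.8155
G1 X30.5454 Y32.2404
G0 X66.2990 Y37.7005
M3 S862
G1 X31.4015 Y28.9669 F886
G0 X28.2779 Y58.4966
M3 S862
G1 X35.6914 Y58.4966 F886
G1 X35.6914 Y10.6791
G1 X28.2779 Y10.6791
G1 X28.2779 Y58.4966
M5
G0 X0.0000 Y0.0000

1 u = 1 mm; y_m = 111.1143 − y.

[1] `<path>` quadratic bezier, #008000→cut S862 F886: (50.4365,15.9747) → (55.0124,25.4795) → (58.5808,31.2484) → (61.1417,33.2812) → (62.6953,31.5782) → (63.2413,26.1391)

[2] `<path>` quadratic bezier, #008000→cut S862 F886: (40.4613,98.1029) → (36.6971,86.6875) → (33.7561,80.6715) → (31.6383,80.0550) → (30.3437,84.8379) → (29.8724,95.0202)

[3] `<polygon>` regular polygon, #008000→cut S862 F886: (30.5454,32.2404) → (35.2560,25.5900) → (30.3867,19.0548) → (22.6667,21.6663) → (22.7648,29.8155) → (30.5454,32.2404) (closed)

[4] `<polyline>` line segment, #008000→cut S862 F886: (66.2990,37.7005) → (31.4015,28.9669)

[5] `<path>` rectangle, #008000→cut S862 F886: (28.2779,58.4966) → (35.6914,58.4966) → (35.6914,10.6791) → (28.2779,10.6791) → (28.2779,58.4966) (closed)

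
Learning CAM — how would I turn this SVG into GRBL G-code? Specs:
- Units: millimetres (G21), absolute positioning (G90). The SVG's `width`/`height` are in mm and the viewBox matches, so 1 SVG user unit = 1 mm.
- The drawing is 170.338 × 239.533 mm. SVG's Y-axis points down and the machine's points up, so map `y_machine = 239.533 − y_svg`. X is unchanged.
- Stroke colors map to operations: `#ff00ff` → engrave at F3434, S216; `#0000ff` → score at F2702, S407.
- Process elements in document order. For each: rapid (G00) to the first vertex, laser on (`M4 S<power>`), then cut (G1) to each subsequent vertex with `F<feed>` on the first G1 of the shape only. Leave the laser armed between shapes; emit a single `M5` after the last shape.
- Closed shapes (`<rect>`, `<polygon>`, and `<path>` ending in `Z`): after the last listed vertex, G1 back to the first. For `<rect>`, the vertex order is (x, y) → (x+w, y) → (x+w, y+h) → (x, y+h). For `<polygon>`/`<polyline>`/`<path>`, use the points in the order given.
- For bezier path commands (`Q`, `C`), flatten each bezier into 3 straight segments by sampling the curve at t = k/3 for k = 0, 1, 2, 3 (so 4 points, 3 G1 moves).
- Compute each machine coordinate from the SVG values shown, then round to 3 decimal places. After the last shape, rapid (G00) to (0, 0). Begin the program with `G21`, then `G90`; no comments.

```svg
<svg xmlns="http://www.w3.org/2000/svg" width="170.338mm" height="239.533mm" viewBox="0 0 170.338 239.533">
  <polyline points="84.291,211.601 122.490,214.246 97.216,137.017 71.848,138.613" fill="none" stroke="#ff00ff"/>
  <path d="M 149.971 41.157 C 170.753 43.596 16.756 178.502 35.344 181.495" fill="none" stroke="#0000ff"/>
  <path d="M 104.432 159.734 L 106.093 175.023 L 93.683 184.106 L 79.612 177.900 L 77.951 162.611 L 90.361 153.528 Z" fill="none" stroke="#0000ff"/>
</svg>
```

Since the viewBox matches the mm dimensions, user units are millimetres directly. The only transform is the Y-flip y_m = 239.533 − y_svg.

Shape 1 is a open polyline drawn with `<polyline>`. Its stroke #ff00ff means engrave at S216, F3434. After flipping Y the toolpath is (84.291,27.932) → (122.490,25.287) → (97.216,102.516) → (71.848,100.920).

Shape 2 is a cubic bezier drawn with `<path>`. Its stroke #0000ff means score at S407, F2702. After flipping Y the toolpath is (149.971,198.376) → (125.359,161.573) → (61.419,95.210) → (35.344,58.038).

Shape 3 is a regular polygon drawn with `<path>`. Its stroke #0000ff means score at S407, F2702. After flipping Y the toolpath is (104.432,79.799) → (106.093,64.510) → (93.683,55.427) → (79.612,61.633) → (77.951,76.922) → (90.361,86.005) → (104.432,79.799), returning to the start.

G21
G90
G00 X84.291 Y27.932
M4 S216
G1 X122.490 Y25.287 F3434
G1 X97.216 Y102.516
G1 X71.848 Y100.920
G00 X149.971 Y198.376
M4 S407
G1 X125.359 Y161.573 F2702
G1 X61.419 Y95.210
G1 X35.344 Y58.038
G00 X104.432 Y79.799
M4 S407
G1 X106.093 Y64.510 F2702
G1 X93.683 Y55.427
G1 X79.612 Y61.633
G1 X77.951 Y76.922
G1 X90.361 Y86.005
G1 X104.432 Y79.799
M5
G00 X0.000 Y0.000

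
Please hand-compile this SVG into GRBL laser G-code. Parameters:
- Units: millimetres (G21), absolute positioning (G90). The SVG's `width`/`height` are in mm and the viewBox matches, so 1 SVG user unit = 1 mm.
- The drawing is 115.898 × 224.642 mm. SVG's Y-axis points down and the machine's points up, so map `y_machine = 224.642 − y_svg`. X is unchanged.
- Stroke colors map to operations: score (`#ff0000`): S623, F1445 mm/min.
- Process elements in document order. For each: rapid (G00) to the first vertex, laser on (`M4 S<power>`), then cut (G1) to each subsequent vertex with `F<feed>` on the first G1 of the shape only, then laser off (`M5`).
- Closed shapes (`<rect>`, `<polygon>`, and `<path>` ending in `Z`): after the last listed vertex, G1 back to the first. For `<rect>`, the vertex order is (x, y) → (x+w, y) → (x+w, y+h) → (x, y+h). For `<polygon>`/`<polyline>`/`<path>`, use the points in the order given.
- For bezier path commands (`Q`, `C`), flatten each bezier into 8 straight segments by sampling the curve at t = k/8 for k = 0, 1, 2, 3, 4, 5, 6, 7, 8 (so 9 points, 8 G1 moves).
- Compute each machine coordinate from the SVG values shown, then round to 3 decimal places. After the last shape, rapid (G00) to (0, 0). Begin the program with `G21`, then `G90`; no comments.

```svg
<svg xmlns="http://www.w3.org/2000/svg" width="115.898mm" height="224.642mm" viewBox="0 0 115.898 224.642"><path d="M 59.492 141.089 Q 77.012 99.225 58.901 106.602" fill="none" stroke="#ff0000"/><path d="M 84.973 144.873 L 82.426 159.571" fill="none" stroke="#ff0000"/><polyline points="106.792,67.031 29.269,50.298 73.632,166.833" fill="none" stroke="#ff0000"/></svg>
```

G21
G90
G00 X59.492 Y83.553
M4 S623
G1 X63.315 Y93.250 F1445
G1 X66.025 Y101.407
G1 X67.621 Y108.026
G1 X68.104 Y113.107
G1 X67.474 Y116.648
G1 X65.730 Y118.651
G1 X62.872 Y119.115
G1 X58.901 Y118.040
M5
G00 X84.973 Y79.769
M4 S623
G1 X82.426 Y65.071 F1445
M5
G00 X106.792 Y157.611
M4 S623
G1 X29.269 Y174.344 F1445
G1 X73.632 Y57.809
M5
G00 X0.000 Y0.000

viewBox `0 0 115.898 224.642` with mm width/height → 1 unit = 1 mm. Flip: y_m = 224.642 − y_svg.

**Shape 1** — `<path>` quadratic bezier, stroke `#ff0000` → score (S623, F1445). Control points (SVG): P0=(59.492,141.089), P1=(77.012,99.225), P2=(58.901,106.602); sampled at t=k/8. Machine vertices: (59.492,83.553) → (63.315,93.250) → (66.025,101.407) → (67.621,108.026) → (68.104,113.107) → (67.474,116.648) → (65.730,118.651) → (62.872,119.115) → (58.901,118.040). Open path.

**Shape 2** — `<path>` line segment, stroke `#ff0000` → score (S623, F1445). Machine vertices: (84.973,79.769) → (82.426,65.071). Open path.

**Shape 3** — `<polyline>` open polyline, stroke `#ff0000` → score (S623, F1445). Machine vertices: (106.792,157.611) → (29.269,174.344) → (73.632,57.809). Open path.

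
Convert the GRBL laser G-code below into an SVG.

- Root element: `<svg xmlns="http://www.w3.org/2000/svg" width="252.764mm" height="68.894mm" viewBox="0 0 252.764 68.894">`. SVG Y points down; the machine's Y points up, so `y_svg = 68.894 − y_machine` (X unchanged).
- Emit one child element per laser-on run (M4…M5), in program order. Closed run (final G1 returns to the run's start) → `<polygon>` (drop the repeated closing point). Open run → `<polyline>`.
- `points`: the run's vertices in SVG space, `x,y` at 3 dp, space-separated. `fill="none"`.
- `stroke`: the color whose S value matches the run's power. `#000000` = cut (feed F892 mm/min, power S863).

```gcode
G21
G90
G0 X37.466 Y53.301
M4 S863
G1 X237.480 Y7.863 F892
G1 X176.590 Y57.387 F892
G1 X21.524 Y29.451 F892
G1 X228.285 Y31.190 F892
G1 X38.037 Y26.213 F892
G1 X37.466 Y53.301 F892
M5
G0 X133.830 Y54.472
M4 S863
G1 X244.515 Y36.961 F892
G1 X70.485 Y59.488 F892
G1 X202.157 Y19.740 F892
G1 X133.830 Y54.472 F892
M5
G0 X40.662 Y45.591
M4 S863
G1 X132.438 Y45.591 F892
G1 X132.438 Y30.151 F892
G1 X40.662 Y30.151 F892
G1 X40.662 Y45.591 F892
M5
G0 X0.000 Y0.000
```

y_svg = 68.894 − y_m. Every run uses S863, so all elements get stroke `#000000` (cut).

[1] closed run; points: 37.466,15.593 237.480,61.031 176.590,11.507 21.524,39.443 228.285,37.704 38.037,42.681

[2] closed run; points: 133.830,14.422 244.515,31.933 70.485,9.406 202.157,49.154

[3] closed run; points: 40.662,23.303 132.438,23.303 132.438,38.743 40.662,38.743

<svg xmlns="http://www.w3.org/2000/svg" width="252.764mm" height="68.894mm" viewBox="0 0 252.764 68.894">
  <polygon points="37.466,15.593 237.480,61.031 176.590,11.507 21.524,39.443 228.285,37.704 38.037,42.681" fill="none" stroke="#000000"/>
  <polygon points="133.830,14.422 244.515,31.933 70.485,9.406 202.157,49.154" fill="none" stroke="#000000"/>
  <polygon points="40.662,23.303 132.438,23.303 132.438,38.743 40.662,38.743" fill="none" stroke="#000000"/>
</svg>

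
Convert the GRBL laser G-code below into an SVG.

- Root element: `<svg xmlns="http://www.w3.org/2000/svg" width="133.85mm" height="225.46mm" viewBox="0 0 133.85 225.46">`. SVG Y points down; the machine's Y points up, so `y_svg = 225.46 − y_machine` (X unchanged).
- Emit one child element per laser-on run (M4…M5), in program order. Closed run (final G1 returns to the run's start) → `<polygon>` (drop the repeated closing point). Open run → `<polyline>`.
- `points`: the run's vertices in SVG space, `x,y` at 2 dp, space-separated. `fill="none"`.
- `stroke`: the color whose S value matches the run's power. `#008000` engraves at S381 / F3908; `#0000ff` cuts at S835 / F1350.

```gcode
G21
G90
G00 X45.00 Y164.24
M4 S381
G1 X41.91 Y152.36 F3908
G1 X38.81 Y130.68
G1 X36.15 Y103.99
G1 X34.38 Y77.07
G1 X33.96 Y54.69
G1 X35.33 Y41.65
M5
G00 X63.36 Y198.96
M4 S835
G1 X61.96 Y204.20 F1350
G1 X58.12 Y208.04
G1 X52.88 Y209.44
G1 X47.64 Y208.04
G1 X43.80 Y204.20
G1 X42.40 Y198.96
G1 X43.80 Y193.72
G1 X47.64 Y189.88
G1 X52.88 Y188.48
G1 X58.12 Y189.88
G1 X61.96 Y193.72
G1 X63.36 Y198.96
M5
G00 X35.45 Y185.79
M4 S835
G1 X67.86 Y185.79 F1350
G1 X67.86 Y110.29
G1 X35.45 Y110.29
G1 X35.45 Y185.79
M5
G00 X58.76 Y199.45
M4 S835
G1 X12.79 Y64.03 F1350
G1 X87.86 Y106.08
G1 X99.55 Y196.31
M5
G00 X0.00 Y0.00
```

<svg xmlns="http://www.w3.org/2000/svg" width="133.85mm" height="225.46mm" viewBox="0 0 133.85 225.46">
  <polyline points="45.00,61.22 41.91,73.10 38.81,94.78 36.15,121.47 34.38,148.39 33.96,170.77 35.33,183.81" fill="none" stroke="#008000"/>
  <polygon points="63.36,26.50 61.96,21.26 58.12,17.42 52.88,16.02 47.64,17.42 43.80,21.26 42.40,26.50 43.80,31.74 47.64,35.58 52.88,36.98 58.12,35.58 61.96,31.74" fill="none" stroke="#0000ff"/>
  <polygon points="35.45,39.67 67.86,39.67 67.86,115.17 35.45,115.17" fill="none" stroke="#0000ff"/>
  <polyline points="58.76,26.01 12.79,161.43 87.86,119.38 99.55,29.15" fill="none" stroke="#0000ff"/>
</svg>

y_svg = 225.46 − y_m.

[1] S381→`#008000` (engrave); open run; points: 45.00,61.22 41.91,73.10 38.81,94.78 36.15,121.47 34.38,148.39 33.96,170.77 35.33,183.81

[2] S835→`#0000ff` (cut); closed run; points: 63.36,26.50 61.96,21.26 58.12,17.42 52.88,16.02 47.64,17.42 43.80,21.26 42.40,26.50 43.80,31.74 47.64,35.58 52.88,36.98 58.12,35.58 61.96,31.74

[3] S835→`#0000ff` (cut); closed run; points: 35.45,39.67 67.86,39.67 67.86,115.17 35.45,115.17

[4] S835→`#0000ff` (cut); open run; points: 58.76,26.01 12.79,161.43 87.86,119.38 99.55,29.15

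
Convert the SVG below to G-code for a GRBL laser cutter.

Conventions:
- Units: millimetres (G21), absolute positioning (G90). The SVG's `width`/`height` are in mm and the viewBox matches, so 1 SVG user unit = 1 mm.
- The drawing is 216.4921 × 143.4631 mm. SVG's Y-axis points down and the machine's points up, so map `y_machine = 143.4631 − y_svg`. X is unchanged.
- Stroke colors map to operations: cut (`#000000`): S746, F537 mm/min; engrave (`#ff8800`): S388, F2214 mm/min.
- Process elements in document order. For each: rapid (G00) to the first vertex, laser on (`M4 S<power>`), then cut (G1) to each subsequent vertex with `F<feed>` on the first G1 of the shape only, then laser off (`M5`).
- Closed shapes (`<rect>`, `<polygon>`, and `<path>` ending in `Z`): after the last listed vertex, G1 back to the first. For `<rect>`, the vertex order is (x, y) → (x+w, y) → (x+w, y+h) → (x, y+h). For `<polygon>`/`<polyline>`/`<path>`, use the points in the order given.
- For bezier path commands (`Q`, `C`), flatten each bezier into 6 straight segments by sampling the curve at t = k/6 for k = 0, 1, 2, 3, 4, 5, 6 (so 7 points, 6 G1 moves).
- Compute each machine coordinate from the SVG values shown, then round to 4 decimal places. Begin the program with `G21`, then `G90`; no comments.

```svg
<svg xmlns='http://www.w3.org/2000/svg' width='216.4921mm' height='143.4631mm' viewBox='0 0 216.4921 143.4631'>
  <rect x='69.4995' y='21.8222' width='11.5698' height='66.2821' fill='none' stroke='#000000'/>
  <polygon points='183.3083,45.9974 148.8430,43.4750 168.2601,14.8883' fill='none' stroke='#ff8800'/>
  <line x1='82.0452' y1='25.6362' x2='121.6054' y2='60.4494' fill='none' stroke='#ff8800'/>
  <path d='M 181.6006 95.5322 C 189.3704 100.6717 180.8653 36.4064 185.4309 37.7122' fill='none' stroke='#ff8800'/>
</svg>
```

G21
G90
G00 X69.4995 Y121.6409
M4 S746
G1 X81.0693 Y121.6409 F537
G1 X81.0693 Y55.3588
G1 X69.4995 Y55.3588
G1 X69.4995 Y121.6409
M5
G00 X183.3083 Y97.4657
M4 S388
G1 X148.8430 Y99.9881 F2214
G1 X168.2601 Y128.5748
G1 X183.3083 Y97.4657
M5
G00 X82.0452 Y117.8269
M4 S388
G1 X121.6054 Y83.0137 F2214
M5
G00 X181.6006 Y47.9309
M4 S388
G1 X184.2651 Y50.5200 F2214
G1 X185.0323 Y60.9272
G1 X184.7173 Y75.4033
G1 X184.1353 Y90.1988
G1 X184.1015 Y101.5644
G1 X185.4309 Y105.7509
M5

viewBox `0 0 216.4921 143.4631` with mm width/height → 1 unit = 1 mm. Flip: y_m = 143.4631 − y_svg.

**Shape 1** — `<rect>` rectangle, stroke `#000000` → cut (S746, F537). Machine vertices: (69.4995,121.6409) → (81.0693,121.6409) → (81.0693,55.3588) → (69.4995,55.3588) → (69.4995,121.6409). Closed: final G1 returns to the first vertex.

**Shape 2** — `<polygon>` regular polygon, stroke `#ff8800` → engrave (S388, F2214). Machine vertices: (183.3083,97.4657) → (148.8430,99.9881) → (168.2601,128.5748) → (183.3083,97.4657). Closed: final G1 returns to the first vertex.

**Shape 3** — `<line>` line segment, stroke `#ff8800` → engrave (S388, F2214). Machine vertices: (82.0452,117.8269) → (121.6054,83.0137). Open path.

**Shape 4** — `<path>` cubic bezier, stroke `#ff8800` → engrave (S388, F2214). Control points (SVG): P0=(181.6006,95.5322), P1=(189.3704,100.6717), P2=(180.8653,36.4064), P3=(185.4309,37.7122); sampled at t=k/6. Machine vertices: (181.6006,47.9309) → (184.2651,50.5200) → (185.0323,60.9272) → (184.7173,75.4033) → (184.1353,90.1988) → (184.1015,101.5644) → (185.4309,105.7509). Open path.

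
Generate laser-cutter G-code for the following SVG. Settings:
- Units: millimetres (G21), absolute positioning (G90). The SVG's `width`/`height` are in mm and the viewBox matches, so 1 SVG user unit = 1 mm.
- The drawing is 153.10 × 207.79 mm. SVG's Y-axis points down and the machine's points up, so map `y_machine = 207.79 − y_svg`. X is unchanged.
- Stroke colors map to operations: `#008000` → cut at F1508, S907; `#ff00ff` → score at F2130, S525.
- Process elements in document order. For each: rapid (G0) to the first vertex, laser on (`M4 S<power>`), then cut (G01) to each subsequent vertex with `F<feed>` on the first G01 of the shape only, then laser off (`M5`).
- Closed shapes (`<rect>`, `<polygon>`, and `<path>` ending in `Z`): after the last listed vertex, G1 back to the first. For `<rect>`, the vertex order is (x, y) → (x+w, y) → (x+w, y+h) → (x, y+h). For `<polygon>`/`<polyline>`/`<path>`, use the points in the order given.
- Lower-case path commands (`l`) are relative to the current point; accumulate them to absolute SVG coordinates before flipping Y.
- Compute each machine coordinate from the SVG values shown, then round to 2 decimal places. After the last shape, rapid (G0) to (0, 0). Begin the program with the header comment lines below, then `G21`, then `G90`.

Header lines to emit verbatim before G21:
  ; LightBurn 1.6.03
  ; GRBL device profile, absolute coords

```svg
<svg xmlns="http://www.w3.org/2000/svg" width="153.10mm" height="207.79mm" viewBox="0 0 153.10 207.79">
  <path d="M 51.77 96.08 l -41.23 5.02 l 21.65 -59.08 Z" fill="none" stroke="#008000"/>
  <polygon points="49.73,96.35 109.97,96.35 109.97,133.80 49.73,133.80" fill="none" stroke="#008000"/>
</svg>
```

Since the viewBox matches the mm dimensions, user units are millimetres directly. The only transform is the Y-flip y_m = 207.79 − y_svg.

Shape 1 is a closed polygon drawn with `<path>`. Its stroke #008000 means cut at S907, F1508. After flipping Y the toolpath is (51.77,111.71) → (10.54,106.69) → (32.19,165.77) → (51.77,111.71), returning to the start.

Shape 2 is a rectangle drawn with `<polygon>`. Its stroke #008000 means cut at S907, F1508. After flipping Y the toolpath is (49.73,111.44) → (109.97,111.44) → (109.97,73.99) → (49.73,73.99) → (49.73,111.44), returning to the start.

; LightBurn 1.6.03
; GRBL device profile, absolute coords
G21
G90
G0 X51.77 Y111.71
M4 S907
G01 X10.54 Y106.69 F1508
G01 X32.19 Y165.77
G01 X51.77 Y111.71
M5
G0 X49.73 Y111.44
M4 S907
G01 X109.97 Y111.44 F1508
G01 X109.97 Y73.99
G01 X49.73 Y73.99
G01 X49.73 Y111.44
M5
G0 X0.00 Y0.00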